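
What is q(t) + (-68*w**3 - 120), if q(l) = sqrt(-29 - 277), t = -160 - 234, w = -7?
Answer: 23204 + 3*I*sqrt(34) ≈ 23204.0 + 17.493*I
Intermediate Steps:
t = -394
q(l) = 3*I*sqrt(34) (q(l) = sqrt(-306) = 3*I*sqrt(34))
q(t) + (-68*w**3 - 120) = 3*I*sqrt(34) + (-68*(-7)**3 - 120) = 3*I*sqrt(34) + (-68*(-343) - 120) = 3*I*sqrt(34) + (23324 - 120) = 3*I*sqrt(34) + 23204 = 23204 + 3*I*sqrt(34)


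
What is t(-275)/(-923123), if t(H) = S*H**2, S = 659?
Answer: -49836875/923123 ≈ -53.987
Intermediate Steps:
t(H) = 659*H**2
t(-275)/(-923123) = (659*(-275)**2)/(-923123) = (659*75625)*(-1/923123) = 49836875*(-1/923123) = -49836875/923123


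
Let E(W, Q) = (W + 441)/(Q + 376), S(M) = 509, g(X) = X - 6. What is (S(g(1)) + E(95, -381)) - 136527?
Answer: -680626/5 ≈ -1.3613e+5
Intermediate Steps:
g(X) = -6 + X
E(W, Q) = (441 + W)/(376 + Q)
(S(g(1)) + E(95, -381)) - 136527 = (509 + (441 + 95)/(376 - 381)) - 136527 = (509 + 536/(-5)) - 136527 = (509 - ⅕*536) - 136527 = (509 - 536/5) - 136527 = 2009/5 - 136527 = -680626/5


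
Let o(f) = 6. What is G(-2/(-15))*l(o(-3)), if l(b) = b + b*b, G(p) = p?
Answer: 28/5 ≈ 5.6000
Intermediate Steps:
l(b) = b + b²
G(-2/(-15))*l(o(-3)) = (-2/(-15))*(6*(1 + 6)) = (-2*(-1/15))*(6*7) = (2/15)*42 = 28/5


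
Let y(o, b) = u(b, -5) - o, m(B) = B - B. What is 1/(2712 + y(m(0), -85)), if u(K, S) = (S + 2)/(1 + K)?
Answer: 28/75937 ≈ 0.00036873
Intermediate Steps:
m(B) = 0
u(K, S) = (2 + S)/(1 + K)
y(o, b) = -o - 3/(1 + b) (y(o, b) = (2 - 5)/(1 + b) - o = -3/(1 + b) - o = -o - 3/(1 + b))
1/(2712 + y(m(0), -85)) = 1/(2712 + (-3 - 1*0*(1 - 85))/(1 - 85)) = 1/(2712 + (-3 - 1*0*(-84))/(-84)) = 1/(2712 - (-3 + 0)/84) = 1/(2712 - 1/84*(-3)) = 1/(2712 + 1/28) = 1/(75937/28) = 28/75937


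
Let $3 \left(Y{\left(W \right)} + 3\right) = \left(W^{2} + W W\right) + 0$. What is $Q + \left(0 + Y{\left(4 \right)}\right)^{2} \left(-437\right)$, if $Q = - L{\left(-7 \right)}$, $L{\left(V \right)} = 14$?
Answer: $- \frac{231299}{9} \approx -25700.0$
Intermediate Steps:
$Y{\left(W \right)} = -3 + \frac{2 W^{2}}{3}$ ($Y{\left(W \right)} = -3 + \frac{\left(W^{2} + W W\right) + 0}{3} = -3 + \frac{\left(W^{2} + W^{2}\right) + 0}{3} = -3 + \frac{2 W^{2} + 0}{3} = -3 + \frac{2 W^{2}}{3}$)
$Q = -14$ ($Q = \left(-1\right) 14 = -14$)
$Q + \left(0 + Y{\left(4 \right)}\right)^{2} \left(-437\right) = -14 + \left(0 - \left(3 - \frac{2 \cdot 4^{2}}{3}\right)\right)^{2} \left(-437\right) = -14 + \left(0 + \left(-3 + \frac{2}{3} \cdot 16\right)\right)^{2} \left(-437\right) = -14 + \left(0 + \left(-3 + \frac{32}{3}\right)\right)^{2} \left(-437\right) = -14 + \left(0 + \frac{23}{3}\right)^{2} \left(-437\right) = -14 + \left(\frac{23}{3}\right)^{2} \left(-437\right) = -14 + \frac{529}{9} \left(-437\right) = -14 - \frac{231173}{9} = - \frac{231299}{9}$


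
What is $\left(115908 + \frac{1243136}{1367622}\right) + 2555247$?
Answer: $\frac{1826565793273}{683811} \approx 2.6712 \cdot 10^{6}$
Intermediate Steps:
$\left(115908 + \frac{1243136}{1367622}\right) + 2555247 = \left(115908 + 1243136 \cdot \frac{1}{1367622}\right) + 2555247 = \left(115908 + \frac{621568}{683811}\right) + 2555247 = \frac{79259786956}{683811} + 2555247 = \frac{1826565793273}{683811}$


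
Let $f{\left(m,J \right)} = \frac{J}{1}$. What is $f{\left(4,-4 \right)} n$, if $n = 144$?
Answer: $-576$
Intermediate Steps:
$f{\left(m,J \right)} = J$ ($f{\left(m,J \right)} = J 1 = J$)
$f{\left(4,-4 \right)} n = \left(-4\right) 144 = -576$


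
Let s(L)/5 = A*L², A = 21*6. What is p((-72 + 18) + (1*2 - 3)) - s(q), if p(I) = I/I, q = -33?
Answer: -686069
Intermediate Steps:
A = 126
p(I) = 1
s(L) = 630*L² (s(L) = 5*(126*L²) = 630*L²)
p((-72 + 18) + (1*2 - 3)) - s(q) = 1 - 630*(-33)² = 1 - 630*1089 = 1 - 1*686070 = 1 - 686070 = -686069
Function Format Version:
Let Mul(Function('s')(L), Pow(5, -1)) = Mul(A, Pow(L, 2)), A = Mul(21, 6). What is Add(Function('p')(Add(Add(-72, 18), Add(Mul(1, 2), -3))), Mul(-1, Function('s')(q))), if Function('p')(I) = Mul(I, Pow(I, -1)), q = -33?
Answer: -686069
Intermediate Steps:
A = 126
Function('p')(I) = 1
Function('s')(L) = Mul(630, Pow(L, 2)) (Function('s')(L) = Mul(5, Mul(126, Pow(L, 2))) = Mul(630, Pow(L, 2)))
Add(Function('p')(Add(Add(-72, 18), Add(Mul(1, 2), -3))), Mul(-1, Function('s')(q))) = Add(1, Mul(-1, Mul(630, Pow(-33, 2)))) = Add(1, Mul(-1, Mul(630, 1089))) = Add(1, Mul(-1, 686070)) = Add(1, -686070) = -686069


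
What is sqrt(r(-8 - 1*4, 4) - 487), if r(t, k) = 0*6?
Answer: I*sqrt(487) ≈ 22.068*I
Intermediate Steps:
r(t, k) = 0
sqrt(r(-8 - 1*4, 4) - 487) = sqrt(0 - 487) = sqrt(-487) = I*sqrt(487)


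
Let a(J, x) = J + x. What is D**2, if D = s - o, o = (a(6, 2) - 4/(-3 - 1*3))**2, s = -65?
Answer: 1590121/81 ≈ 19631.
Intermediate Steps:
o = 676/9 (o = ((6 + 2) - 4/(-3 - 1*3))**2 = (8 - 4/(-3 - 3))**2 = (8 - 4/(-6))**2 = (8 - 4*(-1/6))**2 = (8 + 2/3)**2 = (26/3)**2 = 676/9 ≈ 75.111)
D = -1261/9 (D = -65 - 1*676/9 = -65 - 676/9 = -1261/9 ≈ -140.11)
D**2 = (-1261/9)**2 = 1590121/81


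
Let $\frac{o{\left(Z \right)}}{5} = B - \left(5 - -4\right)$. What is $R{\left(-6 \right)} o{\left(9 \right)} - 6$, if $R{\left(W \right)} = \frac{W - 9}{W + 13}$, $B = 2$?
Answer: $69$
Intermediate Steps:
$R{\left(W \right)} = \frac{-9 + W}{13 + W}$
$o{\left(Z \right)} = -35$ ($o{\left(Z \right)} = 5 \left(2 - \left(5 - -4\right)\right) = 5 \left(2 - \left(5 + 4\right)\right) = 5 \left(2 - 9\right) = 5 \left(-7\right) = -35$)
$R{\left(-6 \right)} o{\left(9 \right)} - 6 = \frac{-9 - 6}{13 - 6} \left(-35\right) - 6 = \frac{1}{7} \left(-15\right) \left(-35\right) - 6 = \left(- \frac{15}{7}\right) \left(-35\right) - 6 = 75 - 6 = 69$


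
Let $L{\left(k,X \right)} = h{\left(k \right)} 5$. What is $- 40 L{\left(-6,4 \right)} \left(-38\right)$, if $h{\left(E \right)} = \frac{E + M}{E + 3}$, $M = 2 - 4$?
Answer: $\frac{60800}{3} \approx 20267.0$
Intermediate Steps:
$M = -2$ ($M = 2 - 4 = -2$)
$h{\left(E \right)} = \frac{-2 + E}{3 + E}$ ($h{\left(E \right)} = \frac{E - 2}{E + 3} = \frac{-2 + E}{3 + E}$)
$L{\left(k,X \right)} = \frac{5 \left(-2 + k\right)}{3 + k}$ ($L{\left(k,X \right)} = \frac{-2 + k}{3 + k} 5 = \frac{5 \left(-2 + k\right)}{3 + k}$)
$- 40 L{\left(-6,4 \right)} \left(-38\right) = - 40 \frac{5 \left(-2 - 6\right)}{3 - 6} \left(-38\right) = - 40 \cdot 5 \frac{1}{-3} \left(-8\right) \left(-38\right) = - 40 \cdot 5 \left(- \frac{1}{3}\right) \left(-8\right) \left(-38\right) = \left(-40\right) \frac{40}{3} \left(-38\right) = \left(- \frac{1600}{3}\right) \left(-38\right) = \frac{60800}{3}$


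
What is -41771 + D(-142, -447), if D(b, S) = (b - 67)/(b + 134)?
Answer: -333959/8 ≈ -41745.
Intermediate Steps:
D(b, S) = (-67 + b)/(134 + b)
-41771 + D(-142, -447) = -41771 + (-67 - 142)/(134 - 142) = -41771 - 209/(-8) = -41771 - ⅛*(-209) = -41771 + 209/8 = -333959/8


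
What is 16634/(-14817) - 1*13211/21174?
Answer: -60883967/34859462 ≈ -1.7466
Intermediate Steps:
16634/(-14817) - 1*13211/21174 = 16634*(-1/14817) - 13211*1/21174 = -16634/14817 - 13211/21174 = -60883967/34859462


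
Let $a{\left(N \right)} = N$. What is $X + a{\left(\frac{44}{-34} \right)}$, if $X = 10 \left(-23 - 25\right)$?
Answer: $- \frac{8182}{17} \approx -481.29$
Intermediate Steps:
$X = -480$ ($X = 10 \left(-48\right) = -480$)
$X + a{\left(\frac{44}{-34} \right)} = -480 + \frac{44}{-34} = -480 + 44 \left(- \frac{1}{34}\right) = -480 - \frac{22}{17} = - \frac{8182}{17}$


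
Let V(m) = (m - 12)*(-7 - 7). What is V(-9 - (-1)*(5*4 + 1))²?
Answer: 0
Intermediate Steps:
V(m) = 168 - 14*m (V(m) = (-12 + m)*(-14) = 168 - 14*m)
V(-9 - (-1)*(5*4 + 1))² = (168 - 14*(-9 - (-1)*(5*4 + 1)))² = (168 - 14*(-9 - (-1)*(20 + 1)))² = (168 - 14*(-9 - (-1)*21))² = (168 - 14*(-9 - 1*(-21)))² = (168 - 14*(-9 + 21))² = (168 - 14*12)² = (168 - 168)² = 0² = 0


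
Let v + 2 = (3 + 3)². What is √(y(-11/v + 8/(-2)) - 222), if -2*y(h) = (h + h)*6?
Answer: I*√56661/17 ≈ 14.002*I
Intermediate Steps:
v = 34 (v = -2 + (3 + 3)² = -2 + 6² = -2 + 36 = 34)
y(h) = -6*h (y(h) = -(h + h)*6/2 = -2*h*6/2 = -6*h)
√(y(-11/v + 8/(-2)) - 222) = √(-6*(-11/34 + 8/(-2)) - 222) = √(-6*(-11*1/34 + 8*(-½)) - 222) = √(-6*(-11/34 - 4) - 222) = √(-6*(-147/34) - 222) = √(441/17 - 222) = √(-3333/17) = I*√56661/17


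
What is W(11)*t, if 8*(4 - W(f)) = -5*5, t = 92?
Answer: 1311/2 ≈ 655.50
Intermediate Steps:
W(f) = 57/8 (W(f) = 4 - (-5)*5/8 = 4 - ⅛*(-25) = 4 + 25/8 = 57/8)
W(11)*t = (57/8)*92 = 1311/2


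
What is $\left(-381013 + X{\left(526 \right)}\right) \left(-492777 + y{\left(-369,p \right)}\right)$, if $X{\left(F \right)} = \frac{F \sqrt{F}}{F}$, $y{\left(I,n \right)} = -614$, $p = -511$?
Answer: $187988385083 - 493391 \sqrt{526} \approx 1.8798 \cdot 10^{11}$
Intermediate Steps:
$X{\left(F \right)} = \sqrt{F}$ ($X{\left(F \right)} = \frac{F^{\frac{3}{2}}}{F} = \sqrt{F}$)
$\left(-381013 + X{\left(526 \right)}\right) \left(-492777 + y{\left(-369,p \right)}\right) = \left(-381013 + \sqrt{526}\right) \left(-492777 - 614\right) = \left(-381013 + \sqrt{526}\right) \left(-493391\right) = 187988385083 - 493391 \sqrt{526}$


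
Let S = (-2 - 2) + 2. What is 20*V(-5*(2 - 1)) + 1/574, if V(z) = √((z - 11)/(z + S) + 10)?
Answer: 1/574 + 20*√602/7 ≈ 70.104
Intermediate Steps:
S = -2 (S = -4 + 2 = -2)
V(z) = √(10 + (-11 + z)/(-2 + z)) (V(z) = √((z - 11)/(z - 2) + 10) = √((-11 + z)/(-2 + z) + 10) = √(10 + (-11 + z)/(-2 + z)))
20*V(-5*(2 - 1)) + 1/574 = 20*√((-31 + 11*(-5*(2 - 1)))/(-2 - 5*(2 - 1))) + 1/574 = 20*√((-31 + 11*(-5*1))/(-2 - 5*1)) + 1/574 = 20*√((-31 + 11*(-5))/(-2 - 5)) + 1/574 = 20*√((-31 - 55)/(-7)) + 1/574 = 20*√(-⅐*(-86)) + 1/574 = 20*√(86/7) + 1/574 = 20*(√602/7) + 1/574 = 20*√602/7 + 1/574 = 1/574 + 20*√602/7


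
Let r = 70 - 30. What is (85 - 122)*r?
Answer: -1480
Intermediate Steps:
r = 40
(85 - 122)*r = (85 - 122)*40 = -37*40 = -1480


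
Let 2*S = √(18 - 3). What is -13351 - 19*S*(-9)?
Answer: -13351 + 171*√15/2 ≈ -13020.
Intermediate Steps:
S = √15/2 (S = √(18 - 3)/2 = √15/2 ≈ 1.9365)
-13351 - 19*S*(-9) = -13351 - 19*(√15/2)*(-9) = -13351 - 19*√15/2*(-9) = -13351 - (-171)*√15/2 = -13351 + 171*√15/2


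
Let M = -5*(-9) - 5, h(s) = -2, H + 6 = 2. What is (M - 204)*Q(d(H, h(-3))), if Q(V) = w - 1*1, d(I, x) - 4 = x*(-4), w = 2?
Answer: -164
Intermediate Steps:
H = -4 (H = -6 + 2 = -4)
d(I, x) = 4 - 4*x (d(I, x) = 4 + x*(-4) = 4 - 4*x)
Q(V) = 1 (Q(V) = 2 - 1*1 = 2 - 1 = 1)
M = 40 (M = 45 - 5 = 40)
(M - 204)*Q(d(H, h(-3))) = (40 - 204)*1 = -164*1 = -164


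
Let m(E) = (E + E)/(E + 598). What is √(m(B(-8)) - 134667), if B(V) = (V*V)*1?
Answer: I*√14754230003/331 ≈ 366.97*I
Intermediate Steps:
B(V) = V² (B(V) = V²*1 = V²)
m(E) = 2*E/(598 + E) (m(E) = (2*E)/(598 + E) = 2*E/(598 + E))
√(m(B(-8)) - 134667) = √(2*(-8)²/(598 + (-8)²) - 134667) = √(2*64/(598 + 64) - 134667) = √(2*64/662 - 134667) = √(2*64*(1/662) - 134667) = √(64/331 - 134667) = √(-44574713/331) = I*√14754230003/331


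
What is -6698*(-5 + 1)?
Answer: 26792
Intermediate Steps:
-6698*(-5 + 1) = -6698*(-4) = 26792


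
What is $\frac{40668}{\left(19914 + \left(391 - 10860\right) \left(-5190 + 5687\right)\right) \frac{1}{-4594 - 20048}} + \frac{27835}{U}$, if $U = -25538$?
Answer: $\frac{25448399393063}{132368025302} \approx 192.25$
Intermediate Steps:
$\frac{40668}{\left(19914 + \left(391 - 10860\right) \left(-5190 + 5687\right)\right) \frac{1}{-4594 - 20048}} + \frac{27835}{U} = \frac{40668}{\left(19914 + \left(391 - 10860\right) \left(-5190 + 5687\right)\right) \frac{1}{-4594 - 20048}} + \frac{27835}{-25538} = \frac{40668}{\left(19914 - 5203093\right) \frac{1}{-24642}} + 27835 \left(- \frac{1}{25538}\right) = \frac{40668}{\left(19914 - 5203093\right) \left(- \frac{1}{24642}\right)} - \frac{27835}{25538} = \frac{40668}{\left(-5183179\right) \left(- \frac{1}{24642}\right)} - \frac{27835}{25538} = \frac{40668}{\frac{5183179}{24642}} - \frac{27835}{25538} = 40668 \cdot \frac{24642}{5183179} - \frac{27835}{25538} = \frac{1002140856}{5183179} - \frac{27835}{25538} = \frac{25448399393063}{132368025302}$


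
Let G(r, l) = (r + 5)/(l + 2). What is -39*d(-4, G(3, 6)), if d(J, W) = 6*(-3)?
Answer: 702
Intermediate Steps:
G(r, l) = (5 + r)/(2 + l)
d(J, W) = -18
-39*d(-4, G(3, 6)) = -39*(-18) = 702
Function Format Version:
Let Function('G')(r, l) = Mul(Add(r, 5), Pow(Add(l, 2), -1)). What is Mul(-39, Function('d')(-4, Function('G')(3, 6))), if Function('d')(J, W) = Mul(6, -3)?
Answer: 702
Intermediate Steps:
Function('G')(r, l) = Mul(Pow(Add(2, l), -1), Add(5, r)) (Function('G')(r, l) = Mul(Add(5, r), Pow(Add(2, l), -1)) = Mul(Pow(Add(2, l), -1), Add(5, r)))
Function('d')(J, W) = -18
Mul(-39, Function('d')(-4, Function('G')(3, 6))) = Mul(-39, -18) = 702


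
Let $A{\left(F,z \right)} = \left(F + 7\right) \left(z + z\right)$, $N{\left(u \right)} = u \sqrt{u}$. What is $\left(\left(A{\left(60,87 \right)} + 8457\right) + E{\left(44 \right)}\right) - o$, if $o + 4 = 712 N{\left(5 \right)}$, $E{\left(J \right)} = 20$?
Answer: $20139 - 3560 \sqrt{5} \approx 12179.0$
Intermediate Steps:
$N{\left(u \right)} = u^{\frac{3}{2}}$
$A{\left(F,z \right)} = 2 z \left(7 + F\right)$ ($A{\left(F,z \right)} = \left(7 + F\right) 2 z = 2 z \left(7 + F\right)$)
$o = -4 + 3560 \sqrt{5}$ ($o = -4 + 712 \cdot 5^{\frac{3}{2}} = -4 + 712 \cdot 5 \sqrt{5} = -4 + 3560 \sqrt{5} \approx 7956.4$)
$\left(\left(A{\left(60,87 \right)} + 8457\right) + E{\left(44 \right)}\right) - o = \left(\left(2 \cdot 87 \left(7 + 60\right) + 8457\right) + 20\right) - \left(-4 + 3560 \sqrt{5}\right) = \left(\left(2 \cdot 87 \cdot 67 + 8457\right) + 20\right) + \left(4 - 3560 \sqrt{5}\right) = \left(\left(11658 + 8457\right) + 20\right) + \left(4 - 3560 \sqrt{5}\right) = \left(20115 + 20\right) + \left(4 - 3560 \sqrt{5}\right) = 20135 + \left(4 - 3560 \sqrt{5}\right) = 20139 - 3560 \sqrt{5}$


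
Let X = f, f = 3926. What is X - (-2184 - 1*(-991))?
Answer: 5119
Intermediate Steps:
X = 3926
X - (-2184 - 1*(-991)) = 3926 - (-2184 - 1*(-991)) = 3926 - (-2184 + 991) = 3926 - 1*(-1193) = 3926 + 1193 = 5119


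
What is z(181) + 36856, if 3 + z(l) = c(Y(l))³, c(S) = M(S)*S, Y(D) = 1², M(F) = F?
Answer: 36854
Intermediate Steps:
Y(D) = 1
c(S) = S² (c(S) = S*S = S²)
z(l) = -2 (z(l) = -3 + (1²)³ = -3 + 1³ = -3 + 1 = -2)
z(181) + 36856 = -2 + 36856 = 36854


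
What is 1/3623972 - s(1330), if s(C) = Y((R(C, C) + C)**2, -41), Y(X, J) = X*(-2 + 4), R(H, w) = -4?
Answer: -12743885984543/3623972 ≈ -3.5166e+6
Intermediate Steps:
Y(X, J) = 2*X (Y(X, J) = X*2 = 2*X)
s(C) = 2*(-4 + C)**2
1/3623972 - s(1330) = 1/3623972 - 2*(-4 + 1330)**2 = 1/3623972 - 2*1326**2 = 1/3623972 - 2*1758276 = 1/3623972 - 1*3516552 = 1/3623972 - 3516552 = -12743885984543/3623972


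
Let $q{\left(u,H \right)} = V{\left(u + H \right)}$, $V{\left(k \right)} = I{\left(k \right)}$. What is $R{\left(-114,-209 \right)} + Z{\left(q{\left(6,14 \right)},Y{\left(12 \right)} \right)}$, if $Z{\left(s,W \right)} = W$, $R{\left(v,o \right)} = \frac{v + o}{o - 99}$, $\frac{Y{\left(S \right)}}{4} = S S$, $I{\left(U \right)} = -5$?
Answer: $\frac{177731}{308} \approx 577.05$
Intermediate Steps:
$V{\left(k \right)} = -5$
$Y{\left(S \right)} = 4 S^{2}$ ($Y{\left(S \right)} = 4 S S = 4 S^{2}$)
$R{\left(v,o \right)} = \frac{o + v}{-99 + o}$
$q{\left(u,H \right)} = -5$
$R{\left(-114,-209 \right)} + Z{\left(q{\left(6,14 \right)},Y{\left(12 \right)} \right)} = \frac{-209 - 114}{-99 - 209} + 4 \cdot 12^{2} = \frac{1}{-308} \left(-323\right) + 4 \cdot 144 = \left(- \frac{1}{308}\right) \left(-323\right) + 576 = \frac{323}{308} + 576 = \frac{177731}{308}$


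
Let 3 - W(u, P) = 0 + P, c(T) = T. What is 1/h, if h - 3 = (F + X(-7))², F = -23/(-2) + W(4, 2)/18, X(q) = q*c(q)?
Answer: 81/297268 ≈ 0.00027248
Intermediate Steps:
W(u, P) = 3 - P (W(u, P) = 3 - (0 + P) = 3 - P)
X(q) = q² (X(q) = q*q = q²)
F = 104/9 (F = -23/(-2) + (3 - 1*2)/18 = -23*(-½) + (3 - 2)*(1/18) = 23/2 + 1*(1/18) = 23/2 + 1/18 = 104/9 ≈ 11.556)
h = 297268/81 (h = 3 + (104/9 + (-7)²)² = 3 + (104/9 + 49)² = 3 + (545/9)² = 3 + 297025/81 = 297268/81 ≈ 3670.0)
1/h = 1/(297268/81) = 81/297268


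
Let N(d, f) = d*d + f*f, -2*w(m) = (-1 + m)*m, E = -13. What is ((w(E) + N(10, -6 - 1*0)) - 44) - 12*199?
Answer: -2387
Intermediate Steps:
w(m) = -m*(-1 + m)/2 (w(m) = -(-1 + m)*m/2 = -m*(-1 + m)/2)
N(d, f) = d² + f²
((w(E) + N(10, -6 - 1*0)) - 44) - 12*199 = (((½)*(-13)*(1 - 1*(-13)) + (10² + (-6 - 1*0)²)) - 44) - 12*199 = (((½)*(-13)*(1 + 13) + (100 + (-6 + 0)²)) - 44) - 2388 = (((½)*(-13)*14 + (100 + (-6)²)) - 44) - 2388 = ((-91 + (100 + 36)) - 44) - 2388 = ((-91 + 136) - 44) - 2388 = (45 - 44) - 2388 = 1 - 2388 = -2387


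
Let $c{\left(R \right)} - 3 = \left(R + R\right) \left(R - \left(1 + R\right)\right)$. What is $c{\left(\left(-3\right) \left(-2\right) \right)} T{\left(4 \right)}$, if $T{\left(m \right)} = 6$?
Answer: $-54$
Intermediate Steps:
$c{\left(R \right)} = 3 - 2 R$ ($c{\left(R \right)} = 3 + \left(R + R\right) \left(R - \left(1 + R\right)\right) = 3 + 2 R \left(-1\right) = 3 - 2 R$)
$c{\left(\left(-3\right) \left(-2\right) \right)} T{\left(4 \right)} = \left(3 - 2 \left(\left(-3\right) \left(-2\right)\right)\right) 6 = \left(3 - 12\right) 6 = \left(-9\right) 6 = -54$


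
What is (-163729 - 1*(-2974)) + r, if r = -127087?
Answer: -287842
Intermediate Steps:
(-163729 - 1*(-2974)) + r = (-163729 - 1*(-2974)) - 127087 = (-163729 + 2974) - 127087 = -160755 - 127087 = -287842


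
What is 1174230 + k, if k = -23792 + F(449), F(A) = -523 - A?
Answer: 1149466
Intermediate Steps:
k = -24764 (k = -23792 + (-523 - 1*449) = -23792 + (-523 - 449) = -23792 - 972 = -24764)
1174230 + k = 1174230 - 24764 = 1149466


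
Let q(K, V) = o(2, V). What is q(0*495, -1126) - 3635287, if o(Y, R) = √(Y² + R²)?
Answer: -3635287 + 2*√316970 ≈ -3.6342e+6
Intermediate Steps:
o(Y, R) = √(R² + Y²)
q(K, V) = √(4 + V²) (q(K, V) = √(V² + 2²) = √(V² + 4) = √(4 + V²))
q(0*495, -1126) - 3635287 = √(4 + (-1126)²) - 3635287 = √(4 + 1267876) - 3635287 = √1267880 - 3635287 = 2*√316970 - 3635287 = -3635287 + 2*√316970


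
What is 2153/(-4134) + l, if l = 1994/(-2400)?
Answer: -372511/275600 ≈ -1.3516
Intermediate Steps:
l = -997/1200 (l = 1994*(-1/2400) = -997/1200 ≈ -0.83083)
2153/(-4134) + l = 2153/(-4134) - 997/1200 = 2153*(-1/4134) - 997/1200 = -2153/4134 - 997/1200 = -372511/275600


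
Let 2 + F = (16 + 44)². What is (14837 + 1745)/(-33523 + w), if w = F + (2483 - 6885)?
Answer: -16582/34327 ≈ -0.48306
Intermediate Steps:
F = 3598 (F = -2 + (16 + 44)² = -2 + 60² = -2 + 3600 = 3598)
w = -804 (w = 3598 + (2483 - 6885) = 3598 - 4402 = -804)
(14837 + 1745)/(-33523 + w) = (14837 + 1745)/(-33523 - 804) = 16582/(-34327) = 16582*(-1/34327) = -16582/34327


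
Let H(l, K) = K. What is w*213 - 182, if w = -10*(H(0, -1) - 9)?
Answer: 21118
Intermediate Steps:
w = 100 (w = -10*(-1 - 9) = -10*(-10) = 100)
w*213 - 182 = 100*213 - 182 = 21300 - 182 = 21118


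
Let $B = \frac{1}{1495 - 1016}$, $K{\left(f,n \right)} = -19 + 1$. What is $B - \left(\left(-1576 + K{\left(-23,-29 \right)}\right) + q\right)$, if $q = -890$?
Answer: $\frac{1189837}{479} \approx 2484.0$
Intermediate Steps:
$K{\left(f,n \right)} = -18$
$B = \frac{1}{479} \approx 0.0020877$
$B - \left(\left(-1576 + K{\left(-23,-29 \right)}\right) + q\right) = \frac{1}{479} - \left(\left(-1576 - 18\right) - 890\right) = \frac{1}{479} - \left(-1594 - 890\right) = \frac{1}{479} - -2484 = \frac{1}{479} + 2484 = \frac{1189837}{479}$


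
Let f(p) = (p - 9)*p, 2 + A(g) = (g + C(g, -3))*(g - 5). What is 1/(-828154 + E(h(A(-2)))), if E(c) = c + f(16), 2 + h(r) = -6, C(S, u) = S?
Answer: -1/828050 ≈ -1.2077e-6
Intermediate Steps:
A(g) = -2 + 2*g*(-5 + g) (A(g) = -2 + (g + g)*(g - 5) = -2 + (2*g)*(-5 + g) = -2 + 2*g*(-5 + g))
h(r) = -8 (h(r) = -2 - 6 = -8)
f(p) = p*(-9 + p) (f(p) = (-9 + p)*p = p*(-9 + p))
E(c) = 112 + c (E(c) = c + 16*(-9 + 16) = c + 16*7 = c + 112 = 112 + c)
1/(-828154 + E(h(A(-2)))) = 1/(-828154 + (112 - 8)) = 1/(-828154 + 104) = 1/(-828050) = -1/828050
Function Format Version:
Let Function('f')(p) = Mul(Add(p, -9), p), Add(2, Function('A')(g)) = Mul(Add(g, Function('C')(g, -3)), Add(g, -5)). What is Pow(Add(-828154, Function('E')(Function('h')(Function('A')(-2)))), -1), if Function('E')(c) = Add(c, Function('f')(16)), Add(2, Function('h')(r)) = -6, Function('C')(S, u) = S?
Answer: Rational(-1, 828050) ≈ -1.2077e-6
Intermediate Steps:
Function('A')(g) = Add(-2, Mul(2, g, Add(-5, g))) (Function('A')(g) = Add(-2, Mul(Add(g, g), Add(g, -5))) = Add(-2, Mul(Mul(2, g), Add(-5, g))) = Add(-2, Mul(2, g, Add(-5, g))))
Function('h')(r) = -8 (Function('h')(r) = Add(-2, -6) = -8)
Function('f')(p) = Mul(p, Add(-9, p)) (Function('f')(p) = Mul(Add(-9, p), p) = Mul(p, Add(-9, p)))
Function('E')(c) = Add(112, c) (Function('E')(c) = Add(c, Mul(16, Add(-9, 16))) = Add(c, Mul(16, 7)) = Add(c, 112) = Add(112, c))
Pow(Add(-828154, Function('E')(Function('h')(Function('A')(-2)))), -1) = Pow(Add(-828154, Add(112, -8)), -1) = Pow(Add(-828154, 104), -1) = Pow(-828050, -1) = Rational(-1, 828050)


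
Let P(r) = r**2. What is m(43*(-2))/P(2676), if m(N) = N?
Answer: -43/3580488 ≈ -1.2010e-5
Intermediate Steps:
m(43*(-2))/P(2676) = (43*(-2))/(2676**2) = -86/7160976 = -86*1/7160976 = -43/3580488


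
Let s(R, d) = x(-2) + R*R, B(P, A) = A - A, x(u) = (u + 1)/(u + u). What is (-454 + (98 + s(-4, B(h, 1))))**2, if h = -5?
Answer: 1846881/16 ≈ 1.1543e+5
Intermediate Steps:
x(u) = (1 + u)/(2*u) (x(u) = (1 + u)/((2*u)) = (1 + u)*(1/(2*u)) = (1 + u)/(2*u))
B(P, A) = 0
s(R, d) = 1/4 + R**2 (s(R, d) = (1/2)*(1 - 2)/(-2) + R*R = (1/2)*(-1/2)*(-1) + R**2 = 1/4 + R**2)
(-454 + (98 + s(-4, B(h, 1))))**2 = (-454 + (98 + (1/4 + (-4)**2)))**2 = (-454 + (98 + (1/4 + 16)))**2 = (-454 + (98 + 65/4))**2 = (-454 + 457/4)**2 = (-1359/4)**2 = 1846881/16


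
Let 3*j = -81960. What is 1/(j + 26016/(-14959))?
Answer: -14959/408705896 ≈ -3.6601e-5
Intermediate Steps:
j = -27320 (j = (1/3)*(-81960) = -27320)
1/(j + 26016/(-14959)) = 1/(-27320 + 26016/(-14959)) = 1/(-27320 + 26016*(-1/14959)) = 1/(-27320 - 26016/14959) = 1/(-408705896/14959) = -14959/408705896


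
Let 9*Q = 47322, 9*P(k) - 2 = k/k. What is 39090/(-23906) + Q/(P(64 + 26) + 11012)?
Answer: -457161543/394891261 ≈ -1.1577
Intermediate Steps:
P(k) = ⅓ (P(k) = 2/9 + (k/k)/9 = 2/9 + (⅑)*1 = 2/9 + ⅑ = ⅓)
Q = 5258 (Q = (⅑)*47322 = 5258)
39090/(-23906) + Q/(P(64 + 26) + 11012) = 39090/(-23906) + 5258/(⅓ + 11012) = 39090*(-1/23906) + 5258/(33037/3) = -19545/11953 + 5258*(3/33037) = -19545/11953 + 15774/33037 = -457161543/394891261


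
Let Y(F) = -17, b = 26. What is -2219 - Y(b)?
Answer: -2202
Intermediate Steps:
-2219 - Y(b) = -2219 - 1*(-17) = -2219 + 17 = -2202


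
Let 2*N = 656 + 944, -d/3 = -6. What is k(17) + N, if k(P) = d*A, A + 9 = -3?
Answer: 584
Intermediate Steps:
A = -12 (A = -9 - 3 = -12)
d = 18 (d = -3*(-6) = 18)
N = 800 (N = (656 + 944)/2 = (1/2)*1600 = 800)
k(P) = -216 (k(P) = 18*(-12) = -216)
k(17) + N = -216 + 800 = 584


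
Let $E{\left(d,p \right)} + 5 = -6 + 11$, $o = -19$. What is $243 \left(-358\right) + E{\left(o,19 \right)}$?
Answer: $-86994$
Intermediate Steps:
$E{\left(d,p \right)} = 0$ ($E{\left(d,p \right)} = -5 + \left(-6 + 11\right) = -5 + 5 = 0$)
$243 \left(-358\right) + E{\left(o,19 \right)} = 243 \left(-358\right) + 0 = -86994 + 0 = -86994$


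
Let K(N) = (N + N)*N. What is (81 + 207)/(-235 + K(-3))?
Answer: -288/217 ≈ -1.3272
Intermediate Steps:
K(N) = 2*N² (K(N) = (2*N)*N = 2*N²)
(81 + 207)/(-235 + K(-3)) = (81 + 207)/(-235 + 2*(-3)²) = 288/(-235 + 2*9) = 288/(-235 + 18) = 288/(-217) = 288*(-1/217) = -288/217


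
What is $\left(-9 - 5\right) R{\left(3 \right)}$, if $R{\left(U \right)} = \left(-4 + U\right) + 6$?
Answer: $-70$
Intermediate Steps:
$R{\left(U \right)} = 2 + U$
$\left(-9 - 5\right) R{\left(3 \right)} = \left(-9 - 5\right) \left(2 + 3\right) = \left(-14\right) 5 = -70$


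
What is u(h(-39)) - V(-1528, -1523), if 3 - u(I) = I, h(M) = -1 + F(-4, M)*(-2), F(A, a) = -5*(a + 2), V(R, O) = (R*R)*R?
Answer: 3567550326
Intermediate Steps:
V(R, O) = R³ (V(R, O) = R²*R = R³)
F(A, a) = -10 - 5*a (F(A, a) = -5*(2 + a) = -10 - 5*a)
h(M) = 19 + 10*M (h(M) = -1 + (-10 - 5*M)*(-2) = -1 + (20 + 10*M) = 19 + 10*M)
u(I) = 3 - I
u(h(-39)) - V(-1528, -1523) = (3 - (19 + 10*(-39))) - 1*(-1528)³ = (3 - (19 - 390)) - 1*(-3567549952) = (3 - 1*(-371)) + 3567549952 = (3 + 371) + 3567549952 = 374 + 3567549952 = 3567550326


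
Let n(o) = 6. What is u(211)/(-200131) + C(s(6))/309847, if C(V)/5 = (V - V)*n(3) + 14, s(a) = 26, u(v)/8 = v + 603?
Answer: -2003714494/62009989957 ≈ -0.032313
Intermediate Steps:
u(v) = 4824 + 8*v (u(v) = 8*(v + 603) = 8*(603 + v) = 4824 + 8*v)
C(V) = 70 (C(V) = 5*((V - V)*6 + 14) = 5*(0*6 + 14) = 5*(0 + 14) = 5*14 = 70)
u(211)/(-200131) + C(s(6))/309847 = (4824 + 8*211)/(-200131) + 70/309847 = (4824 + 1688)*(-1/200131) + 70*(1/309847) = 6512*(-1/200131) + 70/309847 = -6512/200131 + 70/309847 = -2003714494/62009989957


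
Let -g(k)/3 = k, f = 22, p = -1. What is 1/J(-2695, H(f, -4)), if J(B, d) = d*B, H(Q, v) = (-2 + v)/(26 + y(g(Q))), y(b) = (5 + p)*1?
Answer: 1/539 ≈ 0.0018553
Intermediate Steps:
g(k) = -3*k
y(b) = 4 (y(b) = (5 - 1)*1 = 4*1 = 4)
H(Q, v) = -1/15 + v/30 (H(Q, v) = (-2 + v)/(26 + 4) = (-2 + v)/30 = (-2 + v)*(1/30) = -1/15 + v/30)
J(B, d) = B*d
1/J(-2695, H(f, -4)) = 1/(-2695*(-1/15 + (1/30)*(-4))) = 1/(-2695*(-1/15 - 2/15)) = 1/(-2695*(-⅕)) = 1/539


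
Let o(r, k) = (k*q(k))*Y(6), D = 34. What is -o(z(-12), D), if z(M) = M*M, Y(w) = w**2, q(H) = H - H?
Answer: 0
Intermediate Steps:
q(H) = 0
z(M) = M**2
o(r, k) = 0 (o(r, k) = (k*0)*6**2 = 0*36 = 0)
-o(z(-12), D) = -1*0 = 0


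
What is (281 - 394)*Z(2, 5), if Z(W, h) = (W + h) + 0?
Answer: -791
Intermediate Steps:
Z(W, h) = W + h
(281 - 394)*Z(2, 5) = (281 - 394)*(2 + 5) = -113*7 = -791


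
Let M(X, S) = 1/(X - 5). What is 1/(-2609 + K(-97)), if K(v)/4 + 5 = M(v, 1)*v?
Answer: -51/133885 ≈ -0.00038092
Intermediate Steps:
M(X, S) = 1/(-5 + X)
K(v) = -20 + 4*v/(-5 + v) (K(v) = -20 + 4*(v/(-5 + v)) = -20 + 4*v/(-5 + v))
1/(-2609 + K(-97)) = 1/(-2609 + 4*(25 - 4*(-97))/(-5 - 97)) = 1/(-2609 + 4*(25 + 388)/(-102)) = 1/(-2609 + 4*(-1/102)*413) = 1/(-2609 - 826/51) = 1/(-133885/51) = -51/133885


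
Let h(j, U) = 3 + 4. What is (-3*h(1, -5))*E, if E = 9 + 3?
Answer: -252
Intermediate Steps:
E = 12
h(j, U) = 7
(-3*h(1, -5))*E = -3*7*12 = -21*12 = -252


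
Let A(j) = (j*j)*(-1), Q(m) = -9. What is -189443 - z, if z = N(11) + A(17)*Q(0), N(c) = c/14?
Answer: -2688627/14 ≈ -1.9204e+5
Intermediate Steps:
A(j) = -j**2 (A(j) = j**2*(-1) = -j**2)
N(c) = c/14 (N(c) = c*(1/14) = c/14)
z = 36425/14 (z = (1/14)*11 - 1*17**2*(-9) = 11/14 - 1*289*(-9) = 11/14 - 289*(-9) = 11/14 + 2601 = 36425/14 ≈ 2601.8)
-189443 - z = -189443 - 1*36425/14 = -189443 - 36425/14 = -2688627/14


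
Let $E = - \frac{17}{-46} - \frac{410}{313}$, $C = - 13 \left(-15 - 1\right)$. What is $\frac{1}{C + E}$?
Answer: $\frac{14398}{2981245} \approx 0.0048295$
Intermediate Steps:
$C = 208$ ($C = \left(-13\right) \left(-16\right) = 208$)
$E = - \frac{13539}{14398}$ ($E = \left(-17\right) \left(- \frac{1}{46}\right) - \frac{410}{313} = \frac{17}{46} - \frac{410}{313} = - \frac{13539}{14398} \approx -0.94034$)
$\frac{1}{C + E} = \frac{1}{208 - \frac{13539}{14398}} = \frac{1}{\frac{2981245}{14398}} = \frac{14398}{2981245}$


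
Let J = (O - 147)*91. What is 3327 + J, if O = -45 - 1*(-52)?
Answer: -9413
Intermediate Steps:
O = 7 (O = -45 + 52 = 7)
J = -12740 (J = (7 - 147)*91 = -140*91 = -12740)
3327 + J = 3327 - 12740 = -9413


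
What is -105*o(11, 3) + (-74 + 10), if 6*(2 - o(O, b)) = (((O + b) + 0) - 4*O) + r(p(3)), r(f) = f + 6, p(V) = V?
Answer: -1283/2 ≈ -641.50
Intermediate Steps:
r(f) = 6 + f
o(O, b) = ½ + O/2 - b/6 (o(O, b) = 2 - ((((O + b) + 0) - 4*O) + (6 + 3))/6 = 2 - (((O + b) - 4*O) + 9)/6 = 2 - ((b - 3*O) + 9)/6 = 2 - (9 + b - 3*O)/6 = 2 + (-3/2 + O/2 - b/6) = ½ + O/2 - b/6)
-105*o(11, 3) + (-74 + 10) = -105*(½ + (½)*11 - ⅙*3) + (-74 + 10) = -105*(½ + 11/2 - ½) - 64 = -105*11/2 - 64 = -1155/2 - 64 = -1283/2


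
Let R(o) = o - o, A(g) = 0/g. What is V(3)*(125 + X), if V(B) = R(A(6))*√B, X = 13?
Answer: 0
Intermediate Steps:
A(g) = 0
R(o) = 0
V(B) = 0 (V(B) = 0*√B = 0)
V(3)*(125 + X) = 0*(125 + 13) = 0*138 = 0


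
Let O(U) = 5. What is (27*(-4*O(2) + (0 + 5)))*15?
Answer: -6075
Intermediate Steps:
(27*(-4*O(2) + (0 + 5)))*15 = (27*(-4*5 + (0 + 5)))*15 = (27*(-20 + 5))*15 = (27*(-15))*15 = -405*15 = -6075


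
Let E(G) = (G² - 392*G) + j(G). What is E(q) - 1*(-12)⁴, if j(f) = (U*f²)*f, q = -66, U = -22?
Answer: 6334404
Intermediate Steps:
j(f) = -22*f³ (j(f) = (-22*f²)*f = -22*f³)
E(G) = G² - 392*G - 22*G³ (E(G) = (G² - 392*G) - 22*G³ = G² - 392*G - 22*G³)
E(q) - 1*(-12)⁴ = -66*(-392 - 66 - 22*(-66)²) - 1*(-12)⁴ = -66*(-392 - 66 - 22*4356) - 1*20736 = -66*(-392 - 66 - 95832) - 20736 = -66*(-96290) - 20736 = 6355140 - 20736 = 6334404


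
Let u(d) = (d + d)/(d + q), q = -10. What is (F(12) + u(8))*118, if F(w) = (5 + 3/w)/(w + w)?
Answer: -14691/16 ≈ -918.19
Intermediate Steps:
F(w) = (5 + 3/w)/(2*w) (F(w) = (5 + 3/w)/((2*w)) = (5 + 3/w)*(1/(2*w)) = (5 + 3/w)/(2*w))
u(d) = 2*d/(-10 + d) (u(d) = (d + d)/(d - 10) = (2*d)/(-10 + d) = 2*d/(-10 + d))
(F(12) + u(8))*118 = ((1/2)*(3 + 5*12)/12**2 + 2*8/(-10 + 8))*118 = ((1/2)*(1/144)*(3 + 60) + 2*8/(-2))*118 = ((1/2)*(1/144)*63 + 2*8*(-1/2))*118 = (7/32 - 8)*118 = -249/32*118 = -14691/16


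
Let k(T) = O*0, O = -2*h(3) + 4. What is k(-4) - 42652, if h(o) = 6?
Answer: -42652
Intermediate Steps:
O = -8 (O = -2*6 + 4 = -12 + 4 = -8)
k(T) = 0 (k(T) = -8*0 = 0)
k(-4) - 42652 = 0 - 42652 = -42652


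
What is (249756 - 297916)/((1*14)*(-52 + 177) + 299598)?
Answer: -12040/75337 ≈ -0.15982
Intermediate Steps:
(249756 - 297916)/((1*14)*(-52 + 177) + 299598) = -48160/(14*125 + 299598) = -48160/(1750 + 299598) = -48160/301348 = -48160*1/301348 = -12040/75337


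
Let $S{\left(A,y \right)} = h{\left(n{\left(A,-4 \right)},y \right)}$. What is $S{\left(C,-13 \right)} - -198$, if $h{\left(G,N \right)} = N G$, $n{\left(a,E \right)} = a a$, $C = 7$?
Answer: $-439$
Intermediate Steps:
$n{\left(a,E \right)} = a^{2}$
$h{\left(G,N \right)} = G N$
$S{\left(A,y \right)} = y A^{2}$ ($S{\left(A,y \right)} = A^{2} y = y A^{2}$)
$S{\left(C,-13 \right)} - -198 = - 13 \cdot 7^{2} - -198 = \left(-13\right) 49 + 198 = -637 + 198 = -439$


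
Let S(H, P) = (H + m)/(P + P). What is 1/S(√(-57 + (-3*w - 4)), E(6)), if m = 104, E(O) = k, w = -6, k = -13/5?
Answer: -2704/54295 + 26*I*√43/54295 ≈ -0.049802 + 0.0031401*I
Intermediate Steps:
k = -13/5 (k = -13*⅕ = -13/5 ≈ -2.6000)
E(O) = -13/5
S(H, P) = (104 + H)/(2*P) (S(H, P) = (H + 104)/(P + P) = (104 + H)/((2*P)) = (104 + H)*(1/(2*P)) = (104 + H)/(2*P))
1/S(√(-57 + (-3*w - 4)), E(6)) = 1/((104 + √(-57 + (-3*(-6) - 4)))/(2*(-13/5))) = 1/((½)*(-5/13)*(104 + √(-57 + (18 - 4)))) = 1/((½)*(-5/13)*(104 + √(-57 + 14))) = 1/((½)*(-5/13)*(104 + √(-43))) = 1/((½)*(-5/13)*(104 + I*√43)) = 1/(-20 - 5*I*√43/26)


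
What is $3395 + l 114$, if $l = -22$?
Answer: $887$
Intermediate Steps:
$3395 + l 114 = 3395 - 2508 = 887$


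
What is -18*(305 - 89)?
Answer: -3888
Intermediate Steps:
-18*(305 - 89) = -18*216 = -3888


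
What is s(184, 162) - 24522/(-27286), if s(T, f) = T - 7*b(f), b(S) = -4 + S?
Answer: -12566585/13643 ≈ -921.10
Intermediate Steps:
s(T, f) = 28 + T - 7*f (s(T, f) = T - 7*(-4 + f) = T + (28 - 7*f) = 28 + T - 7*f)
s(184, 162) - 24522/(-27286) = (28 + 184 - 7*162) - 24522/(-27286) = (28 + 184 - 1134) - 24522*(-1)/27286 = -922 - 1*(-12261/13643) = -922 + 12261/13643 = -12566585/13643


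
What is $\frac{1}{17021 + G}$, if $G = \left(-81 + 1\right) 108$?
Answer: $\frac{1}{8381} \approx 0.00011932$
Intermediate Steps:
$G = -8640$ ($G = \left(-80\right) 108 = -8640$)
$\frac{1}{17021 + G} = \frac{1}{17021 - 8640} = \frac{1}{8381}$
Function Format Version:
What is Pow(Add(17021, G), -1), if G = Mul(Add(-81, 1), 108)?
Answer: Rational(1, 8381) ≈ 0.00011932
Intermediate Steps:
G = -8640 (G = Mul(-80, 108) = -8640)
Pow(Add(17021, G), -1) = Pow(Add(17021, -8640), -1) = Pow(8381, -1) = Rational(1, 8381)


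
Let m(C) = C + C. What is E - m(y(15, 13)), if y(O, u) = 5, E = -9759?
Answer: -9769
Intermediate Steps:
m(C) = 2*C
E - m(y(15, 13)) = -9759 - 2*5 = -9759 - 1*10 = -9759 - 10 = -9769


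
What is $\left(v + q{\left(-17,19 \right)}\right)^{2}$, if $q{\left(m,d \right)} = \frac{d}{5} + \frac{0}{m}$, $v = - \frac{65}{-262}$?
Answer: $\frac{28121809}{1716100} \approx 16.387$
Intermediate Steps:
$v = \frac{65}{262}$ ($v = \left(-65\right) \left(- \frac{1}{262}\right) = \frac{65}{262} \approx 0.24809$)
$q{\left(m,d \right)} = \frac{d}{5}$ ($q{\left(m,d \right)} = d \frac{1}{5} + 0 = \frac{d}{5} + 0 = \frac{d}{5}$)
$\left(v + q{\left(-17,19 \right)}\right)^{2} = \left(\frac{65}{262} + \frac{1}{5} \cdot 19\right)^{2} = \left(\frac{65}{262} + \frac{19}{5}\right)^{2} = \left(\frac{5303}{1310}\right)^{2} = \frac{28121809}{1716100}$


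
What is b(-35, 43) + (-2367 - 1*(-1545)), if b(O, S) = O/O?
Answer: -821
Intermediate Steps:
b(O, S) = 1
b(-35, 43) + (-2367 - 1*(-1545)) = 1 + (-2367 - 1*(-1545)) = 1 + (-2367 + 1545) = 1 - 822 = -821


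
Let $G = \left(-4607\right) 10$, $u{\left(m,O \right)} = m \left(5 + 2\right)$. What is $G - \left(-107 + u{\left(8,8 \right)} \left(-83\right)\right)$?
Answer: $-41315$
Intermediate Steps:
$u{\left(m,O \right)} = 7 m$ ($u{\left(m,O \right)} = m 7 = 7 m$)
$G = -46070$
$G - \left(-107 + u{\left(8,8 \right)} \left(-83\right)\right) = -46070 - \left(-107 + 7 \cdot 8 \left(-83\right)\right) = -46070 - \left(-107 + 56 \left(-83\right)\right) = -46070 - \left(-107 - 4648\right) = -46070 - -4755 = -46070 + 4755 = -41315$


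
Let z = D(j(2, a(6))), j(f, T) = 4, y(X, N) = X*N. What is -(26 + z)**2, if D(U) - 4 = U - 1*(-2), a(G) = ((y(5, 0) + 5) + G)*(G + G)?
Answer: -1296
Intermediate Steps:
y(X, N) = N*X
a(G) = 2*G*(5 + G) (a(G) = ((0*5 + 5) + G)*(G + G) = ((0 + 5) + G)*(2*G) = (5 + G)*(2*G) = 2*G*(5 + G))
D(U) = 6 + U (D(U) = 4 + (U - 1*(-2)) = 4 + (U + 2) = 4 + (2 + U) = 6 + U)
z = 10 (z = 6 + 4 = 10)
-(26 + z)**2 = -(26 + 10)**2 = -1*36**2 = -1*1296 = -1296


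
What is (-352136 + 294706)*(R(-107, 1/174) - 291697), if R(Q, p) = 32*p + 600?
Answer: 1454439042890/87 ≈ 1.6718e+10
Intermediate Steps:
R(Q, p) = 600 + 32*p
(-352136 + 294706)*(R(-107, 1/174) - 291697) = (-352136 + 294706)*((600 + 32/174) - 291697) = -57430*((600 + 32*(1/174)) - 291697) = -57430*((600 + 16/87) - 291697) = -57430*(52216/87 - 291697) = -57430*(-25325423/87) = 1454439042890/87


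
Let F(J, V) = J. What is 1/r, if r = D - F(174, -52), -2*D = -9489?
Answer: 2/9141 ≈ 0.00021879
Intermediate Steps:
D = 9489/2 (D = -½*(-9489) = 9489/2 ≈ 4744.5)
r = 9141/2 (r = 9489/2 - 1*174 = 9489/2 - 174 = 9141/2 ≈ 4570.5)
1/r = 1/(9141/2) = 2/9141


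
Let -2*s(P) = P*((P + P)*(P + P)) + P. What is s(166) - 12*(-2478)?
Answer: -9118939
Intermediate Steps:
s(P) = -2*P³ - P/2 (s(P) = -(P*((P + P)*(P + P)) + P)/2 = -(P*((2*P)*(2*P)) + P)/2 = -(P*(4*P²) + P)/2 = -(4*P³ + P)/2 = -(P + 4*P³)/2 = -2*P³ - P/2)
s(166) - 12*(-2478) = (-2*166³ - ½*166) - 12*(-2478) = (-2*4574296 - 83) + 29736 = (-9148592 - 83) + 29736 = -9148675 + 29736 = -9118939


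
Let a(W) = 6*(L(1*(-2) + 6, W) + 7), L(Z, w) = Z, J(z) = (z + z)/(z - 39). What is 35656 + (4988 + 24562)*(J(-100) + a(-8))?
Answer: 281957884/139 ≈ 2.0285e+6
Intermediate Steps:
J(z) = 2*z/(-39 + z) (J(z) = (2*z)/(-39 + z) = 2*z/(-39 + z))
a(W) = 66 (a(W) = 6*((1*(-2) + 6) + 7) = 6*((-2 + 6) + 7) = 6*(4 + 7) = 6*11 = 66)
35656 + (4988 + 24562)*(J(-100) + a(-8)) = 35656 + (4988 + 24562)*(2*(-100)/(-39 - 100) + 66) = 35656 + 29550*(2*(-100)/(-139) + 66) = 35656 + 29550*(2*(-100)*(-1/139) + 66) = 35656 + 29550*(200/139 + 66) = 35656 + 29550*(9374/139) = 35656 + 277001700/139 = 281957884/139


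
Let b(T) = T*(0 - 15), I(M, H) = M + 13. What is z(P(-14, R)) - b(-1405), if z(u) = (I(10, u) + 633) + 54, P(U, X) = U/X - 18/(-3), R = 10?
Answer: -20365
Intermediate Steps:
P(U, X) = 6 + U/X (P(U, X) = U/X - 18*(-⅓) = U/X + 6 = 6 + U/X)
I(M, H) = 13 + M
z(u) = 710 (z(u) = ((13 + 10) + 633) + 54 = (23 + 633) + 54 = 656 + 54 = 710)
b(T) = -15*T (b(T) = T*(-15) = -15*T)
z(P(-14, R)) - b(-1405) = 710 - (-15)*(-1405) = 710 - 1*21075 = 710 - 21075 = -20365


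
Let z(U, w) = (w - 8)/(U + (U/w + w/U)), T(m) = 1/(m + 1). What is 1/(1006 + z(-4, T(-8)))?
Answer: 673/676810 ≈ 0.00099437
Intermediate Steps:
T(m) = 1/(1 + m)
z(U, w) = (-8 + w)/(U + U/w + w/U)
1/(1006 + z(-4, T(-8))) = 1/(1006 - 4*(-8 + 1/(1 - 8))/((1 - 8)*((-4)² + (1/(1 - 8))² + (-4)²/(1 - 8)))) = 1/(1006 - 4*(-8 + 1/(-7))/(-7*(16 + (1/(-7))² + 16/(-7)))) = 1/(1006 - 4*(-⅐)*(-8 - ⅐)/(16 + (-⅐)² - ⅐*16)) = 1/(1006 - 4*(-⅐)*(-57/7)/(16 + 1/49 - 16/7)) = 1/(1006 - 4*(-⅐)*(-57/7)/673/49) = 1/(1006 - 4*(-⅐)*49/673*(-57/7)) = 1/(1006 - 228/673) = 1/(676810/673) = 673/676810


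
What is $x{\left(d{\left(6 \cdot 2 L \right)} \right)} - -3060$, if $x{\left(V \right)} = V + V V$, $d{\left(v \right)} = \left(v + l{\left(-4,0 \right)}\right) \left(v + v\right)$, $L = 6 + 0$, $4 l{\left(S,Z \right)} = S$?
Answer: $104543460$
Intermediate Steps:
$l{\left(S,Z \right)} = \frac{S}{4}$
$L = 6$
$d{\left(v \right)} = 2 v \left(-1 + v\right)$ ($d{\left(v \right)} = \left(v + \frac{1}{4} \left(-4\right)\right) \left(v + v\right) = \left(v - 1\right) 2 v = \left(-1 + v\right) 2 v = 2 v \left(-1 + v\right)$)
$x{\left(V \right)} = V + V^{2}$
$x{\left(d{\left(6 \cdot 2 L \right)} \right)} - -3060 = 2 \cdot 6 \cdot 2 \cdot 6 \left(-1 + 6 \cdot 2 \cdot 6\right) \left(1 + 2 \cdot 6 \cdot 2 \cdot 6 \left(-1 + 6 \cdot 2 \cdot 6\right)\right) - -3060 = 2 \cdot 12 \cdot 6 \left(-1 + 12 \cdot 6\right) \left(1 + 2 \cdot 12 \cdot 6 \left(-1 + 12 \cdot 6\right)\right) + 3060 = 2 \cdot 72 \left(-1 + 72\right) \left(1 + 2 \cdot 72 \left(-1 + 72\right)\right) + 3060 = 2 \cdot 72 \cdot 71 \left(1 + 2 \cdot 72 \cdot 71\right) + 3060 = 10224 \left(1 + 10224\right) + 3060 = 10224 \cdot 10225 + 3060 = 104540400 + 3060 = 104543460$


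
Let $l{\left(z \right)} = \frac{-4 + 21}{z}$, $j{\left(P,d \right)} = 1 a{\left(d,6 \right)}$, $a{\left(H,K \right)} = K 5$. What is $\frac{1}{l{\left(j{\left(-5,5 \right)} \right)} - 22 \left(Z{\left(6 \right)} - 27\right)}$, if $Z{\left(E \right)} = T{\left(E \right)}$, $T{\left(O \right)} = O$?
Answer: $\frac{30}{13877} \approx 0.0021618$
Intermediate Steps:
$Z{\left(E \right)} = E$
$a{\left(H,K \right)} = 5 K$
$j{\left(P,d \right)} = 30$ ($j{\left(P,d \right)} = 1 \cdot 5 \cdot 6 = 1 \cdot 30 = 30$)
$l{\left(z \right)} = \frac{17}{z}$
$\frac{1}{l{\left(j{\left(-5,5 \right)} \right)} - 22 \left(Z{\left(6 \right)} - 27\right)} = \frac{1}{\frac{17}{30} - 22 \left(6 - 27\right)} = \frac{1}{17 \cdot \frac{1}{30} - -462} = \frac{1}{\frac{17}{30} + 462} = \frac{1}{\frac{13877}{30}} = \frac{30}{13877}$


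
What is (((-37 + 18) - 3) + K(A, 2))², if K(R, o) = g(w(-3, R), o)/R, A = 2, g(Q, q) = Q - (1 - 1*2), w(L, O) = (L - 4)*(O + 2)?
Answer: 5041/4 ≈ 1260.3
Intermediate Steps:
w(L, O) = (-4 + L)*(2 + O)
g(Q, q) = 1 + Q (g(Q, q) = Q - (1 - 2) = Q - 1*(-1) = Q + 1 = 1 + Q)
K(R, o) = (-13 - 7*R)/R (K(R, o) = (1 + (-8 - 4*R + 2*(-3) - 3*R))/R = (1 + (-8 - 4*R - 6 - 3*R))/R = (1 + (-14 - 7*R))/R = (-13 - 7*R)/R)
(((-37 + 18) - 3) + K(A, 2))² = (((-37 + 18) - 3) + (-7 - 13/2))² = ((-19 - 3) + (-7 - 13*½))² = (-22 + (-7 - 13/2))² = (-22 - 27/2)² = (-71/2)² = 5041/4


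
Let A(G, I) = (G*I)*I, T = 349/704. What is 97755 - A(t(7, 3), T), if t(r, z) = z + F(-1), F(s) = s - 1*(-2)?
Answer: 12112113719/123904 ≈ 97754.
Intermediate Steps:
F(s) = 2 + s (F(s) = s + 2 = 2 + s)
t(r, z) = 1 + z (t(r, z) = z + (2 - 1) = z + 1 = 1 + z)
T = 349/704 (T = 349*(1/704) = 349/704 ≈ 0.49574)
A(G, I) = G*I²
97755 - A(t(7, 3), T) = 97755 - (1 + 3)*(349/704)² = 97755 - 4*121801/495616 = 97755 - 1*121801/123904 = 97755 - 121801/123904 = 12112113719/123904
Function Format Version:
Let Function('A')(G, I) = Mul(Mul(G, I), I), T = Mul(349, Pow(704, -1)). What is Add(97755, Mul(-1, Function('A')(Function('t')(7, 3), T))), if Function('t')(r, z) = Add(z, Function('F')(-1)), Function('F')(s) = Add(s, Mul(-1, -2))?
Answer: Rational(12112113719, 123904) ≈ 97754.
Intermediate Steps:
Function('F')(s) = Add(2, s) (Function('F')(s) = Add(s, 2) = Add(2, s))
Function('t')(r, z) = Add(1, z) (Function('t')(r, z) = Add(z, Add(2, -1)) = Add(z, 1) = Add(1, z))
T = Rational(349, 704) (T = Mul(349, Rational(1, 704)) = Rational(349, 704) ≈ 0.49574)
Function('A')(G, I) = Mul(G, Pow(I, 2))
Add(97755, Mul(-1, Function('A')(Function('t')(7, 3), T))) = Add(97755, Mul(-1, Mul(Add(1, 3), Pow(Rational(349, 704), 2)))) = Add(97755, Mul(-1, Mul(4, Rational(121801, 495616)))) = Add(97755, Mul(-1, Rational(121801, 123904))) = Add(97755, Rational(-121801, 123904)) = Rational(12112113719, 123904)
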